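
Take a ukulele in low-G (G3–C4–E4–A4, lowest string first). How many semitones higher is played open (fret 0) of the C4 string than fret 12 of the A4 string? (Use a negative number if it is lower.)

-21 semitones

C4 at fret 0 → C4 (MIDI 60); A4 at fret 12 → A5 (MIDI 81).
60 − 81 = -21, so the two pitches are 21 semitones apart.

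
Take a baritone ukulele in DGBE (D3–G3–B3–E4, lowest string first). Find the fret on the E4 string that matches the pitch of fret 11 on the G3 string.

Fret 11 on G3 is MIDI 55 + 11 = 66 (F#4). On the E4 string (open MIDI 64), that pitch is 66 − 64 = fret 2.

2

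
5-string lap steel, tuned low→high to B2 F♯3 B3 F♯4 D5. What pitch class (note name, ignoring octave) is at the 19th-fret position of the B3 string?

Each fret is one semitone, so B3 + 19 = F♯.
(Equivalently spelled G♭.)

F♯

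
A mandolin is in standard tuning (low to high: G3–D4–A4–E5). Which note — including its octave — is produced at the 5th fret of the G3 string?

G3 is MIDI 55. Adding 5 gives 60, which is C4.

C4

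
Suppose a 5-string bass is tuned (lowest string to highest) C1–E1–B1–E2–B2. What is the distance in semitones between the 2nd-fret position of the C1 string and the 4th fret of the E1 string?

C1 at fret 2 → D1 (MIDI 26); E1 at fret 4 → G#1 (MIDI 32).
26 − 32 = -6, so the two pitches are 6 semitones apart, with G#1 the higher.

6 semitones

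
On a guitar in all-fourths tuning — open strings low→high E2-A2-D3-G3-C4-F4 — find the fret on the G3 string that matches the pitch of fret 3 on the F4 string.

13

Fret 3 on F4 is MIDI 65 + 3 = 68 (G#4). On the G3 string (open MIDI 55), that pitch is 68 − 55 = fret 13.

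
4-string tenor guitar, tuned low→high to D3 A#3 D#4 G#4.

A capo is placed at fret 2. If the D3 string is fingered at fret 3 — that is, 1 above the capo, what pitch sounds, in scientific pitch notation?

The capo raises the open D3 by 2 semitones to E3; fretting 1 more gives D3 + 2 + 1 = D3 + 3 semitones = F3.

F3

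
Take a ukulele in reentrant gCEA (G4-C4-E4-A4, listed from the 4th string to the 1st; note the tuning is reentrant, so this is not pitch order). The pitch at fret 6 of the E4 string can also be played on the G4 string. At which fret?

E4 at fret 6 is E4 + 6 semitones = A#4.
The open G4 string is 3 semitones above the open E4, so the same pitch on the G4 string lies at fret 6 − 3 = 3.

3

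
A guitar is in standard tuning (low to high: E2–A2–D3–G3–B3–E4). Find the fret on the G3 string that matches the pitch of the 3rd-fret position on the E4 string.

E4 at fret 3 is E4 + 3 semitones = G4.
The open G3 string is 9 semitones below the open E4, so the same pitch on the G3 string lies at fret 3 + 9 = 12.

12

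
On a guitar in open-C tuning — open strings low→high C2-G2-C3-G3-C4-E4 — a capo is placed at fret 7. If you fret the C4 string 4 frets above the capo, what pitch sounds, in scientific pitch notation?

B4

The capo raises the open C4 by 7 semitones to G4; fretting 4 more gives C4 + 7 + 4 = C4 + 11 semitones = B4.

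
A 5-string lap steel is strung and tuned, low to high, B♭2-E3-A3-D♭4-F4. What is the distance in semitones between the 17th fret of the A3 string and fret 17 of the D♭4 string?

A3 at fret 17 → D5 (MIDI 74); D♭4 at fret 17 → G♭5 (MIDI 78).
74 − 78 = -4, so the two pitches are 4 semitones apart, with G♭5 the higher.

4 semitones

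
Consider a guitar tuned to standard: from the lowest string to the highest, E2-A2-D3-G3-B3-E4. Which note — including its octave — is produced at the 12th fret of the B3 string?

B3 is MIDI 59. Adding 12 gives 71, which is B4.

B4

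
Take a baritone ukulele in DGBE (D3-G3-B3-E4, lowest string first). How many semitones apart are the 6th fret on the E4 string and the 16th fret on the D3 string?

E4 at fret 6 → A#4 (MIDI 70); D3 at fret 16 → F#4 (MIDI 66).
70 − 66 = 4, so the two pitches are 4 semitones apart, with A#4 the higher.

4 semitones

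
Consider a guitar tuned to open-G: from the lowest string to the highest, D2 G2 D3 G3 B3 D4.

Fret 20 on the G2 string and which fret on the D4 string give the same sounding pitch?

1

G2 at fret 20 is G2 + 20 semitones = D♯4.
The open D4 string is 19 semitones above the open G2, so the same pitch on the D4 string lies at fret 20 − 19 = 1.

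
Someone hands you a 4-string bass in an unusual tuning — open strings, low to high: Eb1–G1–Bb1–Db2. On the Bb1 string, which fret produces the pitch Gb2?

Gb2 is 8 semitones above the open Bb1 (Bb–B–C–Db–D–Eb–E–F–Gb), so it sits at fret 8.

8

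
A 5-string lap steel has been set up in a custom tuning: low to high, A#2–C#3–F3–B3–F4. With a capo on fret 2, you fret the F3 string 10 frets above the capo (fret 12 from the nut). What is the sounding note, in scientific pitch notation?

The capo raises the open F3 by 2 semitones to G3; fretting 10 more gives F3 + 2 + 10 = F3 + 12 semitones = F4.

F4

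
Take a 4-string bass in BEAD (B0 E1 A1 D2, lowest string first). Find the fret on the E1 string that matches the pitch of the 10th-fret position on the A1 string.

15

Fret 10 on A1 is MIDI 33 + 10 = 43 (G2). On the E1 string (open MIDI 28), that pitch is 43 − 28 = fret 15.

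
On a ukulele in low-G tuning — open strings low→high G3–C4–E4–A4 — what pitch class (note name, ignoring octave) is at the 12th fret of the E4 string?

E

Each fret is one semitone, so E4 + 12 = E.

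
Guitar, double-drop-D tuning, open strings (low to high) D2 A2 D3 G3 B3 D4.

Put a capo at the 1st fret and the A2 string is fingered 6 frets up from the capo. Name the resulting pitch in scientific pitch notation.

E3

The capo raises the open A2 by 1 semitone to A#2; fretting 6 more gives A2 + 1 + 6 = A2 + 7 semitones = E3.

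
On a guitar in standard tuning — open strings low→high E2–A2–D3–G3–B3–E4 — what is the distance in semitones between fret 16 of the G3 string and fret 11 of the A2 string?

G3 at fret 16 → B4 (MIDI 71); A2 at fret 11 → G#3 (MIDI 56).
71 − 56 = 15, so the two pitches are 15 semitones apart, with B4 the higher.

15 semitones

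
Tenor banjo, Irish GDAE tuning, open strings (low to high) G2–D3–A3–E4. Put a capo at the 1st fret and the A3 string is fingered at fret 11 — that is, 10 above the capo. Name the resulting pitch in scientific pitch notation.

The capo raises the open A3 by 1 semitone to A♯3; fretting 10 more gives A3 + 1 + 10 = A3 + 11 semitones = G♯4.

G♯4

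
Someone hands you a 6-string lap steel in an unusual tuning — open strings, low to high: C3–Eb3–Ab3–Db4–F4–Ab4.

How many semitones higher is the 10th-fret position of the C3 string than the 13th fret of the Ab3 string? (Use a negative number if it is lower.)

-11 semitones

C3 at fret 10 → Bb3 (MIDI 58); Ab3 at fret 13 → A4 (MIDI 69).
58 − 69 = -11, so the two pitches are 11 semitones apart.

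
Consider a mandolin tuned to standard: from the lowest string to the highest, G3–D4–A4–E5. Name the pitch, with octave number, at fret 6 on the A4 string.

The open A4 string plus 6 semitones: A–A#–B–C–C#–D–D#.
The walk passes from B into C once, so the octave number goes from 4 to 5.

D#5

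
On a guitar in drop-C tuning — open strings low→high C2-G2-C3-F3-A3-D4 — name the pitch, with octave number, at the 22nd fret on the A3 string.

G5

Each fret is one semitone, so A3 + 22 = G5.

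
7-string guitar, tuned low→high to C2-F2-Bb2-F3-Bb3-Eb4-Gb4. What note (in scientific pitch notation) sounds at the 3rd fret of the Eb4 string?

Gb4

The open Eb4 string plus 3 semitones: Eb–E–F–Gb.
No B→C boundary is crossed, so the octave stays at 4.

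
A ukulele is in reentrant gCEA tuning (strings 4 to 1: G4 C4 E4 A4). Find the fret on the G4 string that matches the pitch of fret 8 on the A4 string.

A4 at fret 8 is A4 + 8 semitones = F5.
The open G4 string is 2 semitones below the open A4, so the same pitch on the G4 string lies at fret 8 + 2 = 10.

10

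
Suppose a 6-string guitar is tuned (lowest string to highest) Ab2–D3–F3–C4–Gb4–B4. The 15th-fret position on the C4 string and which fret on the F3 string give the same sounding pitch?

C4 at fret 15 is C4 + 15 semitones = Eb5.
The open F3 string is 7 semitones below the open C4, so the same pitch on the F3 string lies at fret 15 + 7 = 22.

22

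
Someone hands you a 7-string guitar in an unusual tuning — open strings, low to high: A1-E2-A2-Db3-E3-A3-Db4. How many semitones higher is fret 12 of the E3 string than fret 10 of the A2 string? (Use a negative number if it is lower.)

E3 at fret 12 → E4 (MIDI 64); A2 at fret 10 → G3 (MIDI 55).
64 − 55 = 9, so the two pitches are 9 semitones apart.

9 semitones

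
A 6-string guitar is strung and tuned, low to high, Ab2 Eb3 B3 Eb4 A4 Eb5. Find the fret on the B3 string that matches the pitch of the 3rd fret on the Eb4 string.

7

Eb4 at fret 3 is Eb4 + 3 semitones = Gb4.
The open B3 string is 4 semitones below the open Eb4, so the same pitch on the B3 string lies at fret 3 + 4 = 7.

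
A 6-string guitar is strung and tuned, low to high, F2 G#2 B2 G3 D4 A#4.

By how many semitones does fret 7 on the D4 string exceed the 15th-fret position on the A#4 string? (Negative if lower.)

-16 semitones

D4 at fret 7 → A4 (MIDI 69); A#4 at fret 15 → C#6 (MIDI 85).
69 − 85 = -16, so the two pitches are 16 semitones apart.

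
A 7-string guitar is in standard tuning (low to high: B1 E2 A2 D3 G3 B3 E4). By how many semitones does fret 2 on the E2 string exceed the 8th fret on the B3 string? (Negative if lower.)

E2 at fret 2 → F♯2 (MIDI 42); B3 at fret 8 → G4 (MIDI 67).
42 − 67 = -25, so the two pitches are 25 semitones apart.

-25 semitones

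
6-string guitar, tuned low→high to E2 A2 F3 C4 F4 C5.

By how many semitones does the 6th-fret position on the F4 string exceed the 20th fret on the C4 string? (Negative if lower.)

F4 at fret 6 → B4 (MIDI 71); C4 at fret 20 → Ab5 (MIDI 80).
71 − 80 = -9, so the two pitches are 9 semitones apart.

-9 semitones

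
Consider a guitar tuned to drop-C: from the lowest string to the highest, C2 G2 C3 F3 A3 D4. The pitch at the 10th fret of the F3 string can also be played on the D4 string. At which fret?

1

F3 at fret 10 is F3 + 10 semitones = D#4.
The open D4 string is 9 semitones above the open F3, so the same pitch on the D4 string lies at fret 10 − 9 = 1.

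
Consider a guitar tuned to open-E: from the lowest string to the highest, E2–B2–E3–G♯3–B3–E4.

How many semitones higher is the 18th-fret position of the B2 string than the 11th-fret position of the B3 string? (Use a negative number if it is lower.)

B2 at fret 18 → F4 (MIDI 65); B3 at fret 11 → A♯4 (MIDI 70).
65 − 70 = -5, so the two pitches are 5 semitones apart.

-5 semitones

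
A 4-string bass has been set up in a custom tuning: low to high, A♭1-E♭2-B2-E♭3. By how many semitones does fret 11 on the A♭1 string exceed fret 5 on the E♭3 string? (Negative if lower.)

A♭1 at fret 11 → G2 (MIDI 43); E♭3 at fret 5 → A♭3 (MIDI 56).
43 − 56 = -13, so the two pitches are 13 semitones apart.

-13 semitones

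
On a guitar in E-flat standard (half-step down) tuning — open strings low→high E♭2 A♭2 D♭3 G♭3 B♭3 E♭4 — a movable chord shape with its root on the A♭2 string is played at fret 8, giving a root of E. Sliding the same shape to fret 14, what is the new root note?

Moving from fret 8 to fret 14 shifts the root by 6 semitones.
E up 6 semitones is B♭.

B♭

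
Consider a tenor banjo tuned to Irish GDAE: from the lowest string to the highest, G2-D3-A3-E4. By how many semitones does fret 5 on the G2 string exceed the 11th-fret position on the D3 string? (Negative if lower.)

G2 at fret 5 → C3 (MIDI 48); D3 at fret 11 → C#4 (MIDI 61).
48 − 61 = -13, so the two pitches are 13 semitones apart.

-13 semitones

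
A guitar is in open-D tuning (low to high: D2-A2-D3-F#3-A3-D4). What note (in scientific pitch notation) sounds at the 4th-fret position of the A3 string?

C#4

A3 is MIDI 57. Adding 4 gives 61, which is C#4.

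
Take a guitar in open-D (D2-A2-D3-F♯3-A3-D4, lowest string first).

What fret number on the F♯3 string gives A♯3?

4

A♯3 is 4 semitones above the open F♯3 (F#–G–G#–A–A#), so it sits at fret 4.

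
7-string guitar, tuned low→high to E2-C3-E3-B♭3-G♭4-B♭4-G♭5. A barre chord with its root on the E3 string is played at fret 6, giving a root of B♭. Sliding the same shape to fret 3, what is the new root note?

Moving from fret 6 to fret 3 shifts the root by -3 semitones.
B♭ down 3 semitones is G.

G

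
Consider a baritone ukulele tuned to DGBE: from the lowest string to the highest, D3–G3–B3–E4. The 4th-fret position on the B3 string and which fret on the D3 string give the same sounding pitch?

B3 at fret 4 is B3 + 4 semitones = D#4.
The open D3 string is 9 semitones below the open B3, so the same pitch on the D3 string lies at fret 4 + 9 = 13.

13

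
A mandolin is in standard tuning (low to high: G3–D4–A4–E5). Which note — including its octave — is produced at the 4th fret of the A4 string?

C#5

Each fret is one semitone, so A4 + 4 = C#5.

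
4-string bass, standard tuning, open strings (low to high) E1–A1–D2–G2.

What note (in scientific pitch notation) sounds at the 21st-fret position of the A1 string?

F♯3

Each fret is one semitone, so A1 + 21 = F♯3.
(Equivalently spelled G♭3.)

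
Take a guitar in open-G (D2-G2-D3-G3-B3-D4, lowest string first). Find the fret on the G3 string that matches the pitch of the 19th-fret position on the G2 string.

7

G2 at fret 19 is G2 + 19 semitones = D4.
The open G3 string is 12 semitones above the open G2, so the same pitch on the G3 string lies at fret 19 − 12 = 7.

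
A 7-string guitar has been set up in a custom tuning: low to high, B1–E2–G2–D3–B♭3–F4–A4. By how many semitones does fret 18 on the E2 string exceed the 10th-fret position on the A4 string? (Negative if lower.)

E2 at fret 18 → B♭3 (MIDI 58); A4 at fret 10 → G5 (MIDI 79).
58 − 79 = -21, so the two pitches are 21 semitones apart.

-21 semitones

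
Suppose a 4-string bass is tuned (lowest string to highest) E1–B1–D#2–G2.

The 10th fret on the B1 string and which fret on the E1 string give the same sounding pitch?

B1 at fret 10 is B1 + 10 semitones = A2.
The open E1 string is 7 semitones below the open B1, so the same pitch on the E1 string lies at fret 10 + 7 = 17.

17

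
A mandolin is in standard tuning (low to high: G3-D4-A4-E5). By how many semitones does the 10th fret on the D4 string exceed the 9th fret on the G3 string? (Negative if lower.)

D4 at fret 10 → C5 (MIDI 72); G3 at fret 9 → E4 (MIDI 64).
72 − 64 = 8, so the two pitches are 8 semitones apart.

8 semitones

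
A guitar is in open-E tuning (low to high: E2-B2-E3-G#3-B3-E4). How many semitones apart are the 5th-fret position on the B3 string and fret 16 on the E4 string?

B3 at fret 5 → E4 (MIDI 64); E4 at fret 16 → G#5 (MIDI 80).
64 − 80 = -16, so the two pitches are 16 semitones apart, with G#5 the higher.

16 semitones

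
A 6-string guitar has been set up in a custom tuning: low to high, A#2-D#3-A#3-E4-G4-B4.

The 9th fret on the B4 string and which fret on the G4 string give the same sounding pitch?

13

Fret 9 on B4 is MIDI 71 + 9 = 80 (G#5). On the G4 string (open MIDI 67), that pitch is 80 − 67 = fret 13.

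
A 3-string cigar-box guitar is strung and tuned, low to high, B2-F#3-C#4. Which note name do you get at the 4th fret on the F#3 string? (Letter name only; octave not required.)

A#

F#3 is MIDI 54. Adding 4 gives 58; 58 mod 12 = 10, i.e. A#.
(Equivalently spelled Bb.)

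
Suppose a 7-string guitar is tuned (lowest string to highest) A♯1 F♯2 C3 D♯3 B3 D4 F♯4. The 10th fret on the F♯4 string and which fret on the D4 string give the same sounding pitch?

Fret 10 on F♯4 is MIDI 66 + 10 = 76 (E5). On the D4 string (open MIDI 62), that pitch is 76 − 62 = fret 14.

14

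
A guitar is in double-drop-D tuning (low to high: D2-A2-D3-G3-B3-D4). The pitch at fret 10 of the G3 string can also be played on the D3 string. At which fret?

Fret 10 on G3 is MIDI 55 + 10 = 65 (F4). On the D3 string (open MIDI 50), that pitch is 65 − 50 = fret 15.

15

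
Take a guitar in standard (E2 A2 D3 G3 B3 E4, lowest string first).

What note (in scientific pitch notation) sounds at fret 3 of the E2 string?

Each fret is one semitone, so E2 + 3 = G2.

G2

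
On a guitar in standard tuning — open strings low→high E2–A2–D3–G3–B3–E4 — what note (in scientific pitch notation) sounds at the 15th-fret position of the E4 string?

G5

Each fret is one semitone, so E4 + 15 = G5.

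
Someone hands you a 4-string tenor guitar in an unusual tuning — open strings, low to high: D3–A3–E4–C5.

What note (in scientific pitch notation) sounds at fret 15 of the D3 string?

D3 is MIDI 50. Adding 15 gives 65, which is F4.

F4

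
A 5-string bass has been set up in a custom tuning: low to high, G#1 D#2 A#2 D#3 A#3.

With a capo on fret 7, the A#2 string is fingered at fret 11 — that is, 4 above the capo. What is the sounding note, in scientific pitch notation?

A3

The capo raises the open A#2 by 7 semitones to F3; fretting 4 more gives A#2 + 7 + 4 = A#2 + 11 semitones = A3.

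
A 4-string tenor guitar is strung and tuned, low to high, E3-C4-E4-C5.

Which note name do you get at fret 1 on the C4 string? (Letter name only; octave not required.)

C#

Each fret is one semitone, so C4 + 1 = C#.
(Equivalently spelled Db.)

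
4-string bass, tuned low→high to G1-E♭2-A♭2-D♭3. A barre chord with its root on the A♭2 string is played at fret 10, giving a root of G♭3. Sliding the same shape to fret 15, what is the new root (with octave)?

B3

Moving from fret 10 to fret 15 shifts the root by 5 semitones.
G♭3 up 5 semitones is B3.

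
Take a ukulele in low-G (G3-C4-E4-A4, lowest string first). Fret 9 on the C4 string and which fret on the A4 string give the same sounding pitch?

0

C4 at fret 9 is C4 + 9 semitones = A4.
The open A4 string is 9 semitones above the open C4, so the same pitch on the A4 string lies at fret 9 − 9 = 0.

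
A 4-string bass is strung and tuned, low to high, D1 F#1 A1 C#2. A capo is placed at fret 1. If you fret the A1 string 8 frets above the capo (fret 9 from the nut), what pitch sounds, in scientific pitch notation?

F#2

The capo raises the open A1 by 1 semitone to A#1; fretting 8 more gives A1 + 1 + 8 = A1 + 9 semitones = F#2.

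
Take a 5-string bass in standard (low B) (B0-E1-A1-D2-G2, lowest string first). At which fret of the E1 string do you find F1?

1

F1 is 1 semitone above the open E1 (E–F), so it sits at fret 1.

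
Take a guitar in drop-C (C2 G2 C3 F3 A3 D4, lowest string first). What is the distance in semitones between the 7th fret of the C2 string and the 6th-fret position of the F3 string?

C2 at fret 7 → G2 (MIDI 43); F3 at fret 6 → B3 (MIDI 59).
43 − 59 = -16, so the two pitches are 16 semitones apart, with B3 the higher.

16 semitones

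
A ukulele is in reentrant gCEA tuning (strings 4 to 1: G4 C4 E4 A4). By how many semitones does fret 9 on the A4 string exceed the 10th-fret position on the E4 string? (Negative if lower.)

A4 at fret 9 → F#5 (MIDI 78); E4 at fret 10 → D5 (MIDI 74).
78 − 74 = 4, so the two pitches are 4 semitones apart.

4 semitones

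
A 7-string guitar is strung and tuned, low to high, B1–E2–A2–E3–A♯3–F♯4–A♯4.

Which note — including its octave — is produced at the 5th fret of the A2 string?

A2 is MIDI 45. Adding 5 gives 50, which is D3.

D3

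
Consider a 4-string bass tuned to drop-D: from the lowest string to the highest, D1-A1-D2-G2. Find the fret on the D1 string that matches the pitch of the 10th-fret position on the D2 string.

22

Fret 10 on D2 is MIDI 38 + 10 = 48 (C3). On the D1 string (open MIDI 26), that pitch is 48 − 26 = fret 22.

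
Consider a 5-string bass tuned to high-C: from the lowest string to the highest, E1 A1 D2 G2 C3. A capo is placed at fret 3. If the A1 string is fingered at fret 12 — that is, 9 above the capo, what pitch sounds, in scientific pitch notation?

A2

The capo raises the open A1 by 3 semitones to C2; fretting 9 more gives A1 + 3 + 9 = A1 + 12 semitones = A2.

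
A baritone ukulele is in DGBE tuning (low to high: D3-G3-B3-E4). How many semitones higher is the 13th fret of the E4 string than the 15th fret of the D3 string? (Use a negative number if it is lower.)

E4 at fret 13 → F5 (MIDI 77); D3 at fret 15 → F4 (MIDI 65).
77 − 65 = 12, so the two pitches are 12 semitones apart.

12 semitones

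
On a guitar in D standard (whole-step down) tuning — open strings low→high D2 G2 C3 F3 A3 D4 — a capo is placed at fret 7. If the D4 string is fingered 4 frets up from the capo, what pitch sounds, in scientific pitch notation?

C#5

The capo raises the open D4 by 7 semitones to A4; fretting 4 more gives D4 + 7 + 4 = D4 + 11 semitones = C#5.
(Also written Db.)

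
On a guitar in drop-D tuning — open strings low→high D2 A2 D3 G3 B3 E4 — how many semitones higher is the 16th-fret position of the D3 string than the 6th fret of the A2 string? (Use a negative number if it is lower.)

15 semitones

D3 at fret 16 → F#4 (MIDI 66); A2 at fret 6 → D#3 (MIDI 51).
66 − 51 = 15, so the two pitches are 15 semitones apart.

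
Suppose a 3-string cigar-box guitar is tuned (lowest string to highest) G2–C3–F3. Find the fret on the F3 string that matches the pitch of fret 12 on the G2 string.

2

G2 at fret 12 is G2 + 12 semitones = G3.
The open F3 string is 10 semitones above the open G2, so the same pitch on the F3 string lies at fret 12 − 10 = 2.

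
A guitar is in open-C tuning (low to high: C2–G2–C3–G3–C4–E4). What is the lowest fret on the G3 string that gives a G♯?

1

From G3, count semitones up the chromatic scale until reaching G♯: G–G# — 1 step.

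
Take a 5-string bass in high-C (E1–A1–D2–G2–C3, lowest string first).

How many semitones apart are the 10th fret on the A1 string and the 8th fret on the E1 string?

7 semitones

A1 at fret 10 → G2 (MIDI 43); E1 at fret 8 → C2 (MIDI 36).
43 − 36 = 7, so the two pitches are 7 semitones apart, with G2 the higher.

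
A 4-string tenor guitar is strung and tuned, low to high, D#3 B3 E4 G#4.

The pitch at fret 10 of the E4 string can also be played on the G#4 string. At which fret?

Fret 10 on E4 is MIDI 64 + 10 = 74 (D5). On the G#4 string (open MIDI 68), that pitch is 74 − 68 = fret 6.

6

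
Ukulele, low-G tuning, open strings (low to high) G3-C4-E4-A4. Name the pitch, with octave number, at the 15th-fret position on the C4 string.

Each fret is one semitone, so C4 + 15 = D♯5.

D♯5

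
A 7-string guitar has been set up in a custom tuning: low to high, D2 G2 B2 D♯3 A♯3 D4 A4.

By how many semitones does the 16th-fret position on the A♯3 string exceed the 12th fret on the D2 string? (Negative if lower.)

24 semitones

A♯3 at fret 16 → D5 (MIDI 74); D2 at fret 12 → D3 (MIDI 50).
74 − 50 = 24, so the two pitches are 24 semitones apart.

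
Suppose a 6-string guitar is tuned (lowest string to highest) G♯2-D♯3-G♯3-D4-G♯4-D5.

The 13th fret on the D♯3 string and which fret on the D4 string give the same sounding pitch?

D♯3 at fret 13 is D♯3 + 13 semitones = E4.
The open D4 string is 11 semitones above the open D♯3, so the same pitch on the D4 string lies at fret 13 − 11 = 2.

2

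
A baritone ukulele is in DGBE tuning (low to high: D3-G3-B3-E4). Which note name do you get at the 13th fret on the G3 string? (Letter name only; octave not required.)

G3 is MIDI 55. Adding 13 gives 68; 68 mod 12 = 8, i.e. G♯.
(Equivalently spelled A♭.)

G♯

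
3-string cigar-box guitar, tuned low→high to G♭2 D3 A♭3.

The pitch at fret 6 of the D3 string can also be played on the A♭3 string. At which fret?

D3 at fret 6 is D3 + 6 semitones = A♭3.
The open A♭3 string is 6 semitones above the open D3, so the same pitch on the A♭3 string lies at fret 6 − 6 = 0.

0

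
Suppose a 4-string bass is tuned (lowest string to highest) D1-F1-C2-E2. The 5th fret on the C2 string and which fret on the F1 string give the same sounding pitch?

C2 at fret 5 is C2 + 5 semitones = F2.
The open F1 string is 7 semitones below the open C2, so the same pitch on the F1 string lies at fret 5 + 7 = 12.

12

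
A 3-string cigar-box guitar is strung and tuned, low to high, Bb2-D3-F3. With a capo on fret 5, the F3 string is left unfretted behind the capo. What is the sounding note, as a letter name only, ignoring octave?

The capo raises the open F3 by 5 semitones to Bb3; fretting 0 more gives F3 + 5 + 0 = F3 + 5 semitones, landing on Bb.
(Also written A#.)

Bb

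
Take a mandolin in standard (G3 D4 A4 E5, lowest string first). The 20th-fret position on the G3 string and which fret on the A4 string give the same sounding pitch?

6

G3 at fret 20 is G3 + 20 semitones = D#5.
The open A4 string is 14 semitones above the open G3, so the same pitch on the A4 string lies at fret 20 − 14 = 6.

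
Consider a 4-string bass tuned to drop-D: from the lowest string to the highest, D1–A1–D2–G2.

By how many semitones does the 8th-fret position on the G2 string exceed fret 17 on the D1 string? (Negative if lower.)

G2 at fret 8 → D♯3 (MIDI 51); D1 at fret 17 → G2 (MIDI 43).
51 − 43 = 8, so the two pitches are 8 semitones apart.

8 semitones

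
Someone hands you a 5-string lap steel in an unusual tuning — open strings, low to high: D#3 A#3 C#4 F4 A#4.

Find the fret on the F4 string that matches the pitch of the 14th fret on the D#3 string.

0

D#3 at fret 14 is D#3 + 14 semitones = F4.
The open F4 string is 14 semitones above the open D#3, so the same pitch on the F4 string lies at fret 14 − 14 = 0.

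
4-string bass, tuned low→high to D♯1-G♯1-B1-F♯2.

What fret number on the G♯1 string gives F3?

F3 is 21 semitones above the open G♯1 (G#–A–A#–B–…–D#–E–F), so it sits at fret 21.

21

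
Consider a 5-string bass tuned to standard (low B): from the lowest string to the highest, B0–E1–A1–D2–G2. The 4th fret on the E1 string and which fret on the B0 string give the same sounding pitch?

9

E1 at fret 4 is E1 + 4 semitones = G#1.
The open B0 string is 5 semitones below the open E1, so the same pitch on the B0 string lies at fret 4 + 5 = 9.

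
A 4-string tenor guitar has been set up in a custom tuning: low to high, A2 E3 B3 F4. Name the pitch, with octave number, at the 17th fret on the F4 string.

A#5

The open F4 string plus 17 semitones: F–F#–G–G#–…–G#–A–A#.
The walk passes from B into C once, so the octave number goes from 4 to 5.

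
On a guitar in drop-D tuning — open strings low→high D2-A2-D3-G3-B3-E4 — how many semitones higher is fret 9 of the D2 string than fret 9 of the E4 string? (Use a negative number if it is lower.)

D2 at fret 9 → B2 (MIDI 47); E4 at fret 9 → C#5 (MIDI 73).
47 − 73 = -26, so the two pitches are 26 semitones apart.

-26 semitones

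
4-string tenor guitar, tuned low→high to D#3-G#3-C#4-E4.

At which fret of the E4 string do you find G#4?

4

G#4 is 4 semitones above the open E4 (E–F–F#–G–G#), so it sits at fret 4.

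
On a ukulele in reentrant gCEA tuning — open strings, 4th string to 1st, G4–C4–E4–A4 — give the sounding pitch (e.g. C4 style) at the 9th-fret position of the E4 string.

Each fret is one semitone, so E4 + 9 = C♯5.

C♯5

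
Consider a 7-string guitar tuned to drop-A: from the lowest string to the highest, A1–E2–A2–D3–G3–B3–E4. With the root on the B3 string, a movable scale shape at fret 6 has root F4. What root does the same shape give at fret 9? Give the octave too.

Moving from fret 6 to fret 9 shifts the root by 3 semitones.
F4 up 3 semitones is G♯4.

G♯4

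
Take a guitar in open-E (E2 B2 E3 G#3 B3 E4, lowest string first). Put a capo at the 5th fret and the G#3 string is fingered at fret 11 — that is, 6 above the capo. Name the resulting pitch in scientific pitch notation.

The capo raises the open G#3 by 5 semitones to C#4; fretting 6 more gives G#3 + 5 + 6 = G#3 + 11 semitones = G4.

G4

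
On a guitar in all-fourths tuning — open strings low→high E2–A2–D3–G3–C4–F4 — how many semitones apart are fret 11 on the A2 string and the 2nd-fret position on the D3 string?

A2 at fret 11 → G♯3 (MIDI 56); D3 at fret 2 → E3 (MIDI 52).
56 − 52 = 4, so the two pitches are 4 semitones apart, with G♯3 the higher.

4 semitones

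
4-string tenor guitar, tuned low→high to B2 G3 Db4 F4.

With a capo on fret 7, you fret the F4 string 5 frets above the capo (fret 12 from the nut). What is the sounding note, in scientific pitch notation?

F5

The capo raises the open F4 by 7 semitones to C5; fretting 5 more gives F4 + 7 + 5 = F4 + 12 semitones = F5.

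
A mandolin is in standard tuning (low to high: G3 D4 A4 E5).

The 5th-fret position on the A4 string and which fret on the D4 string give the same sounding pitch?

12

Fret 5 on A4 is MIDI 69 + 5 = 74 (D5). On the D4 string (open MIDI 62), that pitch is 74 − 62 = fret 12.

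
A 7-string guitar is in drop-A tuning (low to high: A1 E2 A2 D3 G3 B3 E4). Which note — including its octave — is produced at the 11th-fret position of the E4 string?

D#5

E4 is MIDI 64. Adding 11 gives 75, which is D#5.
(Equivalently spelled Eb5.)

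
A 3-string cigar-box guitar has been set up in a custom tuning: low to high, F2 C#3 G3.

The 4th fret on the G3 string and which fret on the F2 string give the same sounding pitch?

18

Fret 4 on G3 is MIDI 55 + 4 = 59 (B3). On the F2 string (open MIDI 41), that pitch is 59 − 41 = fret 18.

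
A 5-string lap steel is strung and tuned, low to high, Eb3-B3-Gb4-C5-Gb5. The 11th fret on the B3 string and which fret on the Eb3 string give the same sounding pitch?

19

B3 at fret 11 is B3 + 11 semitones = Bb4.
The open Eb3 string is 8 semitones below the open B3, so the same pitch on the Eb3 string lies at fret 11 + 8 = 19.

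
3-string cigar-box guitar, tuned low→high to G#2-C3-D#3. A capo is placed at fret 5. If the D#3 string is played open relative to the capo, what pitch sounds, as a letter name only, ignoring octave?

G#

The capo raises the open D#3 by 5 semitones to G#3; fretting 0 more gives D#3 + 5 + 0 = D#3 + 5 semitones, landing on G#.
(Also written Ab.)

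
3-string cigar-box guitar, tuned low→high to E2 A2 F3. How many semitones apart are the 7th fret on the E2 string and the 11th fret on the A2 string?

9 semitones

E2 at fret 7 → B2 (MIDI 47); A2 at fret 11 → G♯3 (MIDI 56).
47 − 56 = -9, so the two pitches are 9 semitones apart, with G♯3 the higher.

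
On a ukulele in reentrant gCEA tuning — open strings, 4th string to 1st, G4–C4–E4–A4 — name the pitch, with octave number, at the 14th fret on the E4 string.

Each fret is one semitone, so E4 + 14 = F#5.
(Equivalently spelled Gb5.)

F#5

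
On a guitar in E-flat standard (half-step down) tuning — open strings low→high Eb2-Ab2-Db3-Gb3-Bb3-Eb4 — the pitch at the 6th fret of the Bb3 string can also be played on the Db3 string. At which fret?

Fret 6 on Bb3 is MIDI 58 + 6 = 64 (E4). On the Db3 string (open MIDI 49), that pitch is 64 − 49 = fret 15.

15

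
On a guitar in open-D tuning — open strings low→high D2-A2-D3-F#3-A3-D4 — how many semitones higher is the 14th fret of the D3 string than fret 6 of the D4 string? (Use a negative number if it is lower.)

D3 at fret 14 → E4 (MIDI 64); D4 at fret 6 → G#4 (MIDI 68).
64 − 68 = -4, so the two pitches are 4 semitones apart.

-4 semitones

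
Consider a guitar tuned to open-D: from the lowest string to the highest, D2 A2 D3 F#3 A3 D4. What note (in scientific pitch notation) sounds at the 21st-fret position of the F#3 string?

D#5

F#3 is MIDI 54. Adding 21 gives 75, which is D#5.
(Equivalently spelled Eb5.)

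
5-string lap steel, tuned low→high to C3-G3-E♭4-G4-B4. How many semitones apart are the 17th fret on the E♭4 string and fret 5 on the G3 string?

20 semitones

E♭4 at fret 17 → A♭5 (MIDI 80); G3 at fret 5 → C4 (MIDI 60).
80 − 60 = 20, so the two pitches are 20 semitones apart, with A♭5 the higher.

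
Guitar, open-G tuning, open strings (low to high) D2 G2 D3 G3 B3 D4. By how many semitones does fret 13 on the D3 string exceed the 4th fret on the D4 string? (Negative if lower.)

-3 semitones

D3 at fret 13 → D#4 (MIDI 63); D4 at fret 4 → F#4 (MIDI 66).
63 − 66 = -3, so the two pitches are 3 semitones apart.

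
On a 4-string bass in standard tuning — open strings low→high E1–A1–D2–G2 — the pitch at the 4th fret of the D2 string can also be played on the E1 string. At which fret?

14

Fret 4 on D2 is MIDI 38 + 4 = 42 (F♯2). On the E1 string (open MIDI 28), that pitch is 42 − 28 = fret 14.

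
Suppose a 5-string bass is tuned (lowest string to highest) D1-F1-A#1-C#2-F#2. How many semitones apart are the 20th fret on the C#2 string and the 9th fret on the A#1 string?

C#2 at fret 20 → A3 (MIDI 57); A#1 at fret 9 → G2 (MIDI 43).
57 − 43 = 14, so the two pitches are 14 semitones apart, with A3 the higher.

14 semitones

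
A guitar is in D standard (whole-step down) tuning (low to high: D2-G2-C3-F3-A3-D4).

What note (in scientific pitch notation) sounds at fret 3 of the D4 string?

F4

The open D4 string plus 3 semitones: D–D#–E–F.
No B→C boundary is crossed, so the octave stays at 4.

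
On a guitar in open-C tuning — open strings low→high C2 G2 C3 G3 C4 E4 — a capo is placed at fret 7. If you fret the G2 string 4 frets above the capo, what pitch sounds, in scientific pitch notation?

The capo raises the open G2 by 7 semitones to D3; fretting 4 more gives G2 + 7 + 4 = G2 + 11 semitones = F#3.

F#3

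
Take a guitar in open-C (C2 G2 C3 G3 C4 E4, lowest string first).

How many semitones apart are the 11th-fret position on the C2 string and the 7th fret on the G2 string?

3 semitones

C2 at fret 11 → B2 (MIDI 47); G2 at fret 7 → D3 (MIDI 50).
47 − 50 = -3, so the two pitches are 3 semitones apart, with D3 the higher.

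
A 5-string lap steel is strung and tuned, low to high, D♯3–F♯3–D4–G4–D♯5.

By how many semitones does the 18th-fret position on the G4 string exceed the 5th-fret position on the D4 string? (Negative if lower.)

G4 at fret 18 → C♯6 (MIDI 85); D4 at fret 5 → G4 (MIDI 67).
85 − 67 = 18, so the two pitches are 18 semitones apart.

18 semitones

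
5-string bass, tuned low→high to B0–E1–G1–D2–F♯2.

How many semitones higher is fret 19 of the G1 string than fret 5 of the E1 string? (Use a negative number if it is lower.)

G1 at fret 19 → D3 (MIDI 50); E1 at fret 5 → A1 (MIDI 33).
50 − 33 = 17, so the two pitches are 17 semitones apart.

17 semitones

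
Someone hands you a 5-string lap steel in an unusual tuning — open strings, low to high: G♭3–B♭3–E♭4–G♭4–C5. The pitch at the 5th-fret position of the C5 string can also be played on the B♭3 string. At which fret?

19

C5 at fret 5 is C5 + 5 semitones = F5.
The open B♭3 string is 14 semitones below the open C5, so the same pitch on the B♭3 string lies at fret 5 + 14 = 19.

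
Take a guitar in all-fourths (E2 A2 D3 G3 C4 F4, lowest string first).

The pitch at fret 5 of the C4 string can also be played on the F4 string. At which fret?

C4 at fret 5 is C4 + 5 semitones = F4.
The open F4 string is 5 semitones above the open C4, so the same pitch on the F4 string lies at fret 5 − 5 = 0.

0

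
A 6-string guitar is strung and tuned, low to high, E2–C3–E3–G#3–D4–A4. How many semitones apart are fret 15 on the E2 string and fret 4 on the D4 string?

11 semitones

E2 at fret 15 → G3 (MIDI 55); D4 at fret 4 → F#4 (MIDI 66).
55 − 66 = -11, so the two pitches are 11 semitones apart, with F#4 the higher.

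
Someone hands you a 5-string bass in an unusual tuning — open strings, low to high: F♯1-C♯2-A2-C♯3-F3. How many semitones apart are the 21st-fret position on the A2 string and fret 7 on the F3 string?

A2 at fret 21 → F♯4 (MIDI 66); F3 at fret 7 → C4 (MIDI 60).
66 − 60 = 6, so the two pitches are 6 semitones apart, with F♯4 the higher.

6 semitones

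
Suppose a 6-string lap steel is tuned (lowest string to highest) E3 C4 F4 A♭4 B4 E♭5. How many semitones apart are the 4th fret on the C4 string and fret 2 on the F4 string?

3 semitones

C4 at fret 4 → E4 (MIDI 64); F4 at fret 2 → G4 (MIDI 67).
64 − 67 = -3, so the two pitches are 3 semitones apart, with G4 the higher.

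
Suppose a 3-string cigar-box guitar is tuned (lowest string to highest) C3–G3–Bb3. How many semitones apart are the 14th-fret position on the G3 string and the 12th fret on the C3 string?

9 semitones

G3 at fret 14 → A4 (MIDI 69); C3 at fret 12 → C4 (MIDI 60).
69 − 60 = 9, so the two pitches are 9 semitones apart, with A4 the higher.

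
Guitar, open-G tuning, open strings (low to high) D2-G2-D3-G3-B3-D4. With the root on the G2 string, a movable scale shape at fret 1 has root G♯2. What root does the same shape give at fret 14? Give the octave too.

A3

Moving from fret 1 to fret 14 shifts the root by 13 semitones.
G♯2 up 13 semitones is A3.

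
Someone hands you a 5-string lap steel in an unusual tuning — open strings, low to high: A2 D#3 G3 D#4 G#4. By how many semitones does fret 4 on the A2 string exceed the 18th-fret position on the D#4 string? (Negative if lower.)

A2 at fret 4 → C#3 (MIDI 49); D#4 at fret 18 → A5 (MIDI 81).
49 − 81 = -32, so the two pitches are 32 semitones apart.

-32 semitones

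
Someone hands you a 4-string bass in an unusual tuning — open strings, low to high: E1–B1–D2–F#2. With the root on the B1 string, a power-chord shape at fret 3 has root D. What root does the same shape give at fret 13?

C

Moving from fret 3 to fret 13 shifts the root by 10 semitones.
D up 10 semitones is C.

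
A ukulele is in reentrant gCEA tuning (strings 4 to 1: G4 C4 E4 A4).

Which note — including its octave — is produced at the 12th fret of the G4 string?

G4 is MIDI 67. Adding 12 gives 79, which is G5.

G5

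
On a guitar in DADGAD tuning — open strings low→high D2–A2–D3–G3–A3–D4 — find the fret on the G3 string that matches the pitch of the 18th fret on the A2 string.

A2 at fret 18 is A2 + 18 semitones = D#4.
The open G3 string is 10 semitones above the open A2, so the same pitch on the G3 string lies at fret 18 − 10 = 8.

8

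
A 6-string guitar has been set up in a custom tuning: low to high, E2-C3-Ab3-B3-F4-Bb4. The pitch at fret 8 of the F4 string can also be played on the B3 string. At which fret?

14

Fret 8 on F4 is MIDI 65 + 8 = 73 (Db5). On the B3 string (open MIDI 59), that pitch is 73 − 59 = fret 14.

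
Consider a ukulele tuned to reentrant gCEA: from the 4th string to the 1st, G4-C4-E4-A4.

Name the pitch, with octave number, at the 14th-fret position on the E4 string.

The open E4 string plus 14 semitones: E–F–F#–G–…–E–F–F#.
The walk passes from B into C once, so the octave number goes from 4 to 5.
(Equivalently spelled Gb5.)

F#5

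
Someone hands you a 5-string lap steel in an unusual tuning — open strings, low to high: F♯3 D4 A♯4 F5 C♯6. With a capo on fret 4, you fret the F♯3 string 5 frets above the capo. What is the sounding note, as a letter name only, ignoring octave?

D♯

The capo raises the open F♯3 by 4 semitones to A♯3; fretting 5 more gives F♯3 + 4 + 5 = F♯3 + 9 semitones, landing on D♯.
(Also written E♭.)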